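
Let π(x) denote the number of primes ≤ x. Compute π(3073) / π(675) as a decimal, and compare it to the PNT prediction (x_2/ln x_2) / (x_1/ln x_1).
π(3073)/π(675) = 439/122 ≈ 3.5984;  PNT prediction ≈ 3.6933.

π(675) = 122 and π(3073) = 439, so π(3073)/π(675) ≈ 3.5984. The PNT-predicted ratio is (3073/ln(3073)) / (675/ln(675)) ≈ 3.6933. The two agree to within a few percent, as expected.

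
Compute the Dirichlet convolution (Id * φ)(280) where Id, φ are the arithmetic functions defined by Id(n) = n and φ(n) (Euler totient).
(Id * φ)(280) = 2340

Divisors of 280: [1, 2, 4, 5, 7, 8, 10, 14, 20, 28, 35, 40, 56, 70, 140, 280]. For each d | 280:
  d = 1: Id(1) · φ(280/1) = 1 · 96 = 96
  d = 2: Id(2) · φ(280/2) = 2 · 48 = 96
  d = 4: Id(4) · φ(280/4) = 4 · 24 = 96
  d = 5: Id(5) · φ(280/5) = 5 · 24 = 120
  d = 7: Id(7) · φ(280/7) = 7 · 16 = 112
  d = 8: Id(8) · φ(280/8) = 8 · 24 = 192
  d = 10: Id(10) · φ(280/10) = 10 · 12 = 120
  d = 14: Id(14) · φ(280/14) = 14 · 8 = 112
  d = 20: Id(20) · φ(280/20) = 20 · 6 = 120
  d = 28: Id(28) · φ(280/28) = 28 · 4 = 112
  d = 35: Id(35) · φ(280/35) = 35 · 4 = 140
  d = 40: Id(40) · φ(280/40) = 40 · 6 = 240
  d = 56: Id(56) · φ(280/56) = 56 · 4 = 224
  d = 70: Id(70) · φ(280/70) = 70 · 2 = 140
  d = 140: Id(140) · φ(280/140) = 140 · 1 = 140
  d = 280: Id(280) · φ(280/280) = 280 · 1 = 280
Summing: (Id * φ)(280) = 96 + 96 + 96 + 120 + 112 + 192 + 120 + 112 + 120 + 112 + 140 + 240 + 224 + 140 + 140 + 280 = 2340.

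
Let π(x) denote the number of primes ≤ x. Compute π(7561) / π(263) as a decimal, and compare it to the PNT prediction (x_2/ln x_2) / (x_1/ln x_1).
π(7561)/π(263) = 960/56 ≈ 17.1429;  PNT prediction ≈ 17.9373.

π(263) = 56 and π(7561) = 960, so π(7561)/π(263) ≈ 17.1429. The PNT-predicted ratio is (7561/ln(7561)) / (263/ln(263)) ≈ 17.9373. The two agree to within a few percent, as expected.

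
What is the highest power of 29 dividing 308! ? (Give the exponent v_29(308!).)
v_29(308!) = 10

Legendre's formula: v_p(n!) = Σ_{k ≥ 1} ⌊n / p^k⌋. For p = 29, n = 308, the terms are:
  ⌊308/29^1⌋ = ⌊308/29⌋ = 10
(the next term ⌊308/29^2⌋ = 0, terminating the sum). Summing: v_29(308!) = 10 = 10.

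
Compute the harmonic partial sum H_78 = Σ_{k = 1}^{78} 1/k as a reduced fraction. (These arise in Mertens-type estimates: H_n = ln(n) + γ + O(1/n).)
H_78 = 61462860623241058403302042280303/12441066073952429195098876987200

Direct summation: H_78 = 1 + 1/2 + ... + 1/78. The least common denominator is lcm(1, ..., 78) = 410555180440430163438262940577600; over this denominator the numerator is 410555180440430163438262940577600 + 205277590220215081719131470288800 + 136851726813476721146087646859200 + 102638795110107540859565735144400 + 82111036088086032687652588115520 + 68425863406738360573043823429600 + 58650740062918594776894705796800 + 51319397555053770429782867572200 + 45617242271158907048695882286400 + 41055518044043016343826294057760 + 37323198221857287585296630961600 + 34212931703369180286521911714800 + 31581167726186935649097149275200 + 29325370031459297388447352898400 + 27370345362695344229217529371840 + 25659698777526885214891433786100 + 24150304731790009614015467092800 + 22808621135579453524347941143200 + 21608167391601587549382260030400 + 20527759022021508171913147028880 + 19550246687639531592298235265600 + 18661599110928643792648315480800 + 17850225236540441888620127851200 + 17106465851684590143260955857400 + 16422207217617206537530517623104 + 15790583863093467824548574637600 + 15205747423719635682898627428800 + 14662685015729648694223676449200 + 14157075187601040118560791054400 + 13685172681347672114608764685920 + 13243715498078392368976223889600 + 12829849388763442607445716893050 + 12441066073952429195098876987200 + 12075152365895004807007733546400 + 11730148012583718955378941159360 + 11404310567789726762173970571600 + 11096085957849463876709809204800 + 10804083695800793774691130015200 + 10527055908728978549699049758400 + 10263879511010754085956573514440 + 10013540986351955205811291233600 + 9775123343819765796149117632800 + 9547794893963492172982859083200 + 9330799555464321896324157740400 + 9123448454231781409739176457280 + 8925112618270220944310063925600 + 8735216605115535392303466820800 + 8553232925842295071630477928700 + 8378677151845513539556386542400 + 8211103608808603268765258811552 + 8050101577263336538005155697600 + 7895291931546733912274287318800 + 7746324159253399310155904539200 + 7602873711859817841449313714400 + 7464639644371457517059326192320 + 7331342507864824347111838224600 + 7202722463867195849794086676800 + 7078537593800520059280395527200 + 6958562380346273956580727806400 + 6842586340673836057304382342960 + 6730412794105412515381359681600 + 6621857749039196184488111944800 + 6516748895879843864099411755200 + 6414924694381721303722858446525 + 6316233545237387129819429855040 + 6220533036976214597549438493600 + 6127689260304927812511387172800 + 6037576182947502403503866773200 + 5950075078846813962873375950400 + 5865074006291859477689470579680 + 5782467330146903710398069585600 + 5702155283894863381086985285800 + 5624043567677125526551547131200 + 5548042978924731938354904602400 + 5474069072539068845843505874368 + 5402041847900396887345565007600 + 5331885460265326797899518708800 + 5263527954364489274849524879200 = 2028274400566954927308967395249999, so H_78 = 2028274400566954927308967395249999/410555180440430163438262940577600; reducing by gcd(2028274400566954927308967395249999, 410555180440430163438262940577600) = 33 gives 61462860623241058403302042280303/12441066073952429195098876987200 ≈ 4.94032. (The PNT-adjacent estimate ln(78) + γ ≈ 4.93392 matches within O(1/n).)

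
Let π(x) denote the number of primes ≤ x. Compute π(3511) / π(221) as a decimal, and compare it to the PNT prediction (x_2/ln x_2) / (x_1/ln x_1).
π(3511)/π(221) = 490/47 ≈ 10.4255;  PNT prediction ≈ 10.5051.

π(221) = 47 and π(3511) = 490, so π(3511)/π(221) ≈ 10.4255. The PNT-predicted ratio is (3511/ln(3511)) / (221/ln(221)) ≈ 10.5051. The two agree to within a few percent, as expected.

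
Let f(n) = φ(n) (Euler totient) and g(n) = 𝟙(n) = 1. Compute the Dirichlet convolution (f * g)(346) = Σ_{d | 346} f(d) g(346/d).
(φ * 𝟙)(346) = 346

Divisors of 346: [1, 2, 173, 346]. For each d | 346:
  d = 1: φ(1) · 𝟙(346/1) = 1 · 1 = 1
  d = 2: φ(2) · 𝟙(346/2) = 1 · 1 = 1
  d = 173: φ(173) · 𝟙(346/173) = 172 · 1 = 172
  d = 346: φ(346) · 𝟙(346/346) = 172 · 1 = 172
Summing: (φ * 𝟙)(346) = 1 + 1 + 172 + 172 = 346.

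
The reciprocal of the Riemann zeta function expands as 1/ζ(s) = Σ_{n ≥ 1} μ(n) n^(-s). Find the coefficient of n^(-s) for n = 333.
μ(333) = 0

Factor n = 333 = 3^2 · 37. μ(n) = 0 if any exponent ≥ 2 (not squarefree); otherwise μ(n) = (−1)^{ω(n)} where ω(n) is the number of distinct prime factors. Applying: μ(333) = 0.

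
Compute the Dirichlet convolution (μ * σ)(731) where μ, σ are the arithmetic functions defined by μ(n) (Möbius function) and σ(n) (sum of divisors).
(μ * σ)(731) = 731

Divisors of 731: [1, 17, 43, 731]. For each d | 731:
  d = 1: μ(1) · σ(731/1) = 1 · 792 = 792
  d = 17: μ(17) · σ(731/17) = -1 · 44 = -44
  d = 43: μ(43) · σ(731/43) = -1 · 18 = -18
  d = 731: μ(731) · σ(731/731) = 1 · 1 = 1
Summing: (μ * σ)(731) = 792 + -44 + -18 + 1 = 731.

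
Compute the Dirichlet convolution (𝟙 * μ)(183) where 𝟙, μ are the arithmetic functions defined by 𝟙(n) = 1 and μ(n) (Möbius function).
(𝟙 * μ)(183) = 0

Divisors of 183: [1, 3, 61, 183]. For each d | 183:
  d = 1: 𝟙(1) · μ(183/1) = 1 · 1 = 1
  d = 3: 𝟙(3) · μ(183/3) = 1 · -1 = -1
  d = 61: 𝟙(61) · μ(183/61) = 1 · -1 = -1
  d = 183: 𝟙(183) · μ(183/183) = 1 · 1 = 1
Summing: (𝟙 * μ)(183) = 1 + -1 + -1 + 1 = 0.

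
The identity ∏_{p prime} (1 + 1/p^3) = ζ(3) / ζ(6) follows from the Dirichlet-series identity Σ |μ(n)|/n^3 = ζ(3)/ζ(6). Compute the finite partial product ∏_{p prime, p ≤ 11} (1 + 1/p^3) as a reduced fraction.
∏ = 1374624/1164625

The primes p ≤ 11 are [2, 3, 5, 7, 11]. For each, (1 + 1/p^3) = (p^3 + 1)/p^3. Multiplying these fractions over p ∈ [2, 3, 5, 7, 11] gives 1374624/1164625. (In the limit P → ∞ this tends to ζ(3)/ζ(6).)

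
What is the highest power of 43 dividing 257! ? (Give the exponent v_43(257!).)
v_43(257!) = 5

Legendre's formula: v_p(n!) = Σ_{k ≥ 1} ⌊n / p^k⌋. For p = 43, n = 257, the terms are:
  ⌊257/43^1⌋ = ⌊257/43⌋ = 5
(the next term ⌊257/43^2⌋ = 0, terminating the sum). Summing: v_43(257!) = 5 = 5.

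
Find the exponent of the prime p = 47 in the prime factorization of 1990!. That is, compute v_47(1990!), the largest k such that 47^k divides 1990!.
v_47(1990!) = 42

Legendre's formula: v_p(n!) = Σ_{k ≥ 1} ⌊n / p^k⌋. For p = 47, n = 1990, the terms are:
  ⌊1990/47^1⌋ = ⌊1990/47⌋ = 42
(the next term ⌊1990/47^2⌋ = 0, terminating the sum). Summing: v_47(1990!) = 42 = 42.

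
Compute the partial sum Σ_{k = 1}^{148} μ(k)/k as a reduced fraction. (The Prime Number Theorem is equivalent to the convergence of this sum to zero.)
Σ μ(k)/k = 66670440746206079837278951558338834430808994180477323/3338215550199730022503077710549980019122111551066811030

Values of μ(k) for 1 ≤ k ≤ 148: μ(1) = 1, μ(2) = -1, μ(3) = -1, μ(5) = -1, μ(6) = 1, μ(7) = -1, μ(10) = 1, μ(11) = -1, μ(13) = -1, μ(14) = 1, μ(15) = 1, μ(17) = -1, μ(19) = -1, μ(21) = 1, μ(22) = 1, μ(23) = -1, μ(26) = 1, μ(29) = -1, μ(30) = -1, μ(31) = -1, μ(33) = 1, μ(34) = 1, μ(35) = 1, μ(37) = -1, μ(38) = 1, μ(39) = 1, μ(41) = -1, μ(42) = -1, μ(43) = -1, μ(46) = 1, μ(47) = -1, μ(51) = 1, μ(53) = -1, μ(55) = 1, μ(57) = 1, μ(58) = 1, μ(59) = -1, μ(61) = -1, μ(62) = 1, μ(65) = 1, μ(66) = -1, μ(67) = -1, μ(69) = 1, μ(70) = -1, μ(71) = -1, μ(73) = -1, μ(74) = 1, μ(77) = 1, μ(78) = -1, μ(79) = -1, μ(82) = 1, μ(83) = -1, μ(85) = 1, μ(86) = 1, μ(87) = 1, μ(89) = -1, μ(91) = 1, μ(93) = 1, μ(94) = 1, μ(95) = 1, μ(97) = -1, μ(101) = -1, μ(102) = -1, μ(103) = -1, μ(105) = -1, μ(106) = 1, μ(107) = -1, μ(109) = -1, μ(110) = -1, μ(111) = 1, μ(113) = -1, μ(114) = -1, μ(115) = 1, μ(118) = 1, μ(119) = 1, μ(122) = 1, μ(123) = 1, μ(127) = -1, μ(129) = 1, μ(130) = -1, μ(131) = -1, μ(133) = 1, μ(134) = 1, μ(137) = -1, μ(138) = -1, μ(139) = -1, μ(141) = 1, μ(142) = 1, μ(143) = 1, μ(145) = 1, μ(146) = 1, with μ = 0 on non-squarefree integers. Summing μ(k)/k for k where μ(k) ≠ 0 gives 66670440746206079837278951558338834430808994180477323/3338215550199730022503077710549980019122111551066811030 ≈ 0.0200. (PNT ⟺ this sum → 0 as n → ∞.)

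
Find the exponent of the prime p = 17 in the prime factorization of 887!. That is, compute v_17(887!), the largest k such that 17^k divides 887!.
v_17(887!) = 55

Legendre's formula: v_p(n!) = Σ_{k ≥ 1} ⌊n / p^k⌋. For p = 17, n = 887, the terms are:
  ⌊887/17^1⌋ = ⌊887/17⌋ = 52
  ⌊887/17^2⌋ = ⌊887/289⌋ = 3
(the next term ⌊887/17^3⌋ = 0, terminating the sum). Summing: v_17(887!) = 52 + 3 = 55.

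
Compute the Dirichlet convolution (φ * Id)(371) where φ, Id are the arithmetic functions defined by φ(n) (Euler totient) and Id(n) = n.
(φ * Id)(371) = 1365

Divisors of 371: [1, 7, 53, 371]. For each d | 371:
  d = 1: φ(1) · Id(371/1) = 1 · 371 = 371
  d = 7: φ(7) · Id(371/7) = 6 · 53 = 318
  d = 53: φ(53) · Id(371/53) = 52 · 7 = 364
  d = 371: φ(371) · Id(371/371) = 312 · 1 = 312
Summing: (φ * Id)(371) = 371 + 318 + 364 + 312 = 1365.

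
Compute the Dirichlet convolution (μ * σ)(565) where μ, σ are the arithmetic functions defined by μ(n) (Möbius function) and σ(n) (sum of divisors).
(μ * σ)(565) = 565

Divisors of 565: [1, 5, 113, 565]. For each d | 565:
  d = 1: μ(1) · σ(565/1) = 1 · 684 = 684
  d = 5: μ(5) · σ(565/5) = -1 · 114 = -114
  d = 113: μ(113) · σ(565/113) = -1 · 6 = -6
  d = 565: μ(565) · σ(565/565) = 1 · 1 = 1
Summing: (μ * σ)(565) = 684 + -114 + -6 + 1 = 565.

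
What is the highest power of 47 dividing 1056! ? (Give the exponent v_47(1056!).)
v_47(1056!) = 22

Legendre's formula: v_p(n!) = Σ_{k ≥ 1} ⌊n / p^k⌋. For p = 47, n = 1056, the terms are:
  ⌊1056/47^1⌋ = ⌊1056/47⌋ = 22
(the next term ⌊1056/47^2⌋ = 0, terminating the sum). Summing: v_47(1056!) = 22 = 22.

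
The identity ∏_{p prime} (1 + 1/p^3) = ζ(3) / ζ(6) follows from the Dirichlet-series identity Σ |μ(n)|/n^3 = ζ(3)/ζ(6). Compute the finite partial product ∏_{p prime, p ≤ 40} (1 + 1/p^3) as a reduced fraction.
∏ = 286534261786467003531264/242522905429175749176095

The primes p ≤ 40 are [2, 3, 5, 7, 11, 13, 17, 19, 23, 29, 31, 37]. For each, (1 + 1/p^3) = (p^3 + 1)/p^3. Multiplying these fractions over p ∈ [2, 3, 5, 7, 11, 13, 17, 19, 23, 29, 31, 37] gives 286534261786467003531264/242522905429175749176095. (In the limit P → ∞ this tends to ζ(3)/ζ(6).)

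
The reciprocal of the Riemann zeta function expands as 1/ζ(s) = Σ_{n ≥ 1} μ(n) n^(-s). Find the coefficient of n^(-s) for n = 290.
μ(290) = -1

Factor n = 290 = 2 · 5 · 29. μ(n) = 0 if any exponent ≥ 2 (not squarefree); otherwise μ(n) = (−1)^{ω(n)} where ω(n) is the number of distinct prime factors. Applying: μ(290) = -1.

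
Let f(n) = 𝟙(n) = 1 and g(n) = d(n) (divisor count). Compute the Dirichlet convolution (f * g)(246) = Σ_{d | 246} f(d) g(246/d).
(𝟙 * d)(246) = 27

Divisors of 246: [1, 2, 3, 6, 41, 82, 123, 246]. For each d | 246:
  d = 1: 𝟙(1) · d(246/1) = 1 · 8 = 8
  d = 2: 𝟙(2) · d(246/2) = 1 · 4 = 4
  d = 3: 𝟙(3) · d(246/3) = 1 · 4 = 4
  d = 6: 𝟙(6) · d(246/6) = 1 · 2 = 2
  d = 41: 𝟙(41) · d(246/41) = 1 · 4 = 4
  d = 82: 𝟙(82) · d(246/82) = 1 · 2 = 2
  d = 123: 𝟙(123) · d(246/123) = 1 · 2 = 2
  d = 246: 𝟙(246) · d(246/246) = 1 · 1 = 1
Summing: (𝟙 * d)(246) = 8 + 4 + 4 + 2 + 4 + 2 + 2 + 1 = 27.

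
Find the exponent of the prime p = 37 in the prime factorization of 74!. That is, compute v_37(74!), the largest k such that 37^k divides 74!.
v_37(74!) = 2

Legendre's formula: v_p(n!) = Σ_{k ≥ 1} ⌊n / p^k⌋. For p = 37, n = 74, the terms are:
  ⌊74/37^1⌋ = ⌊74/37⌋ = 2
(the next term ⌊74/37^2⌋ = 0, terminating the sum). Summing: v_37(74!) = 2 = 2.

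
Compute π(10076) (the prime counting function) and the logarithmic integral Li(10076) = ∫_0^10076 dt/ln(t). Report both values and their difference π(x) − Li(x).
π(10076) = 1236;  Li(10076) ≈ 1254.39;  π(x) − Li(x) ≈ -18.39.

Direct count of primes ≤ 10076 gives π(10076) = 1236. Numerical evaluation of the logarithmic integral gives Li(10076) ≈ 1254.39. The difference π(x) − Li(x) ≈ -18.39 is typically negative for small/moderate x (Li(x) overestimates), though Littlewood's theorem shows this sign changes infinitely often.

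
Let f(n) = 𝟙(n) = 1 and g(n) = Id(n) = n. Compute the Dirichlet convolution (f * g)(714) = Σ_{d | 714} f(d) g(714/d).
(𝟙 * Id)(714) = 1728

Divisors of 714: [1, 2, 3, 6, 7, 14, 17, 21, 34, 42, 51, 102, 119, 238, 357, 714]. For each d | 714:
  d = 1: 𝟙(1) · Id(714/1) = 1 · 714 = 714
  d = 2: 𝟙(2) · Id(714/2) = 1 · 357 = 357
  d = 3: 𝟙(3) · Id(714/3) = 1 · 238 = 238
  d = 6: 𝟙(6) · Id(714/6) = 1 · 119 = 119
  d = 7: 𝟙(7) · Id(714/7) = 1 · 102 = 102
  d = 14: 𝟙(14) · Id(714/14) = 1 · 51 = 51
  d = 17: 𝟙(17) · Id(714/17) = 1 · 42 = 42
  d = 21: 𝟙(21) · Id(714/21) = 1 · 34 = 34
  d = 34: 𝟙(34) · Id(714/34) = 1 · 21 = 21
  d = 42: 𝟙(42) · Id(714/42) = 1 · 17 = 17
  d = 51: 𝟙(51) · Id(714/51) = 1 · 14 = 14
  d = 102: 𝟙(102) · Id(714/102) = 1 · 7 = 7
  d = 119: 𝟙(119) · Id(714/119) = 1 · 6 = 6
  d = 238: 𝟙(238) · Id(714/238) = 1 · 3 = 3
  d = 357: 𝟙(357) · Id(714/357) = 1 · 2 = 2
  d = 714: 𝟙(714) · Id(714/714) = 1 · 1 = 1
Summing: (𝟙 * Id)(714) = 714 + 357 + 238 + 119 + 102 + 51 + 42 + 34 + 21 + 17 + 14 + 7 + 6 + 3 + 2 + 1 = 1728.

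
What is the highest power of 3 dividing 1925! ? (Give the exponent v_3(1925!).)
v_3(1925!) = 957

Legendre's formula: v_p(n!) = Σ_{k ≥ 1} ⌊n / p^k⌋. For p = 3, n = 1925, the terms are:
  ⌊1925/3^1⌋ = ⌊1925/3⌋ = 641
  ⌊1925/3^2⌋ = ⌊1925/9⌋ = 213
  ⌊1925/3^3⌋ = ⌊1925/27⌋ = 71
  ⌊1925/3^4⌋ = ⌊1925/81⌋ = 23
  ⌊1925/3^5⌋ = ⌊1925/243⌋ = 7
  ⌊1925/3^6⌋ = ⌊1925/729⌋ = 2
(the next term ⌊1925/3^7⌋ = 0, terminating the sum). Summing: v_3(1925!) = 641 + 213 + 71 + 23 + 7 + 2 = 957.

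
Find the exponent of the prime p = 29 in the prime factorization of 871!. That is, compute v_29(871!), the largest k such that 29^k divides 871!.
v_29(871!) = 31

Legendre's formula: v_p(n!) = Σ_{k ≥ 1} ⌊n / p^k⌋. For p = 29, n = 871, the terms are:
  ⌊871/29^1⌋ = ⌊871/29⌋ = 30
  ⌊871/29^2⌋ = ⌊871/841⌋ = 1
(the next term ⌊871/29^3⌋ = 0, terminating the sum). Summing: v_29(871!) = 30 + 1 = 31.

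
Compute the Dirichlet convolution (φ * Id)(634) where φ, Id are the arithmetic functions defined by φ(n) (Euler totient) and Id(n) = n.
(φ * Id)(634) = 1899

Divisors of 634: [1, 2, 317, 634]. For each d | 634:
  d = 1: φ(1) · Id(634/1) = 1 · 634 = 634
  d = 2: φ(2) · Id(634/2) = 1 · 317 = 317
  d = 317: φ(317) · Id(634/317) = 316 · 2 = 632
  d = 634: φ(634) · Id(634/634) = 316 · 1 = 316
Summing: (φ * Id)(634) = 634 + 317 + 632 + 316 = 1899.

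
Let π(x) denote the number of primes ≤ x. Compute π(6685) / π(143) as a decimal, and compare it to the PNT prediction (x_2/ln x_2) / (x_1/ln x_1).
π(6685)/π(143) = 861/34 ≈ 25.3235;  PNT prediction ≈ 26.3413.

π(143) = 34 and π(6685) = 861, so π(6685)/π(143) ≈ 25.3235. The PNT-predicted ratio is (6685/ln(6685)) / (143/ln(143)) ≈ 26.3413. The two agree to within a few percent, as expected.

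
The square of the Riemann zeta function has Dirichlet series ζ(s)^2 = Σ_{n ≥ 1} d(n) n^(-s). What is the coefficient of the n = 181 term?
d(181) = 2

ζ(s)^2 = (Σ 1/m^s)(Σ 1/k^s). The coefficient of 1/n^s in the product is the number of ordered pairs (m, k) with mk = n, which equals d(n). For n = 181, divisors are [1, 181], so d(181) = 2.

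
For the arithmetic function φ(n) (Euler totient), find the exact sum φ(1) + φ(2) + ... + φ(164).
Σ_{n ≤ 164} φ(n) = 8234

Compute φ(n) for each 1 ≤ n ≤ 164: φ(1) = 1, φ(2) = 1, φ(3) = 2, φ(4) = 2, φ(5) = 4, φ(6) = 2, φ(7) = 6, φ(8) = 4, φ(9) = 6, φ(10) = 4, φ(11) = 10, φ(12) = 4, φ(13) = 12, φ(14) = 6, φ(15) = 8, φ(16) = 8, φ(17) = 16, φ(18) = 6, φ(19) = 18, φ(20) = 8, φ(21) = 12, φ(22) = 10, φ(23) = 22, φ(24) = 8, φ(25) = 20, φ(26) = 12, φ(27) = 18, φ(28) = 12, φ(29) = 28, φ(30) = 8, φ(31) = 30, φ(32) = 16, φ(33) = 20, φ(34) = 16, φ(35) = 24, φ(36) = 12, φ(37) = 36, φ(38) = 18, φ(39) = 24, φ(40) = 16, φ(41) = 40, φ(42) = 12, φ(43) = 42, φ(44) = 20, φ(45) = 24, φ(46) = 22, φ(47) = 46, φ(48) = 16, φ(49) = 42, φ(50) = 20, φ(51) = 32, φ(52) = 24, φ(53) = 52, φ(54) = 18, φ(55) = 40, φ(56) = 24, φ(57) = 36, φ(58) = 28, φ(59) = 58, φ(60) = 16, φ(61) = 60, φ(62) = 30, φ(63) = 36, φ(64) = 32, φ(65) = 48, φ(66) = 20, φ(67) = 66, φ(68) = 32, φ(69) = 44, φ(70) = 24, φ(71) = 70, φ(72) = 24, φ(73) = 72, φ(74) = 36, φ(75) = 40, φ(76) = 36, φ(77) = 60, φ(78) = 24, φ(79) = 78, φ(80) = 32, φ(81) = 54, φ(82) = 40, φ(83) = 82, φ(84) = 24, φ(85) = 64, φ(86) = 42, φ(87) = 56, φ(88) = 40, φ(89) = 88, φ(90) = 24, φ(91) = 72, φ(92) = 44, φ(93) = 60, φ(94) = 46, φ(95) = 72, φ(96) = 32, φ(97) = 96, φ(98) = 42, φ(99) = 60, φ(100) = 40, φ(101) = 100, φ(102) = 32, φ(103) = 102, φ(104) = 48, φ(105) = 48, φ(106) = 52, φ(107) = 106, φ(108) = 36, φ(109) = 108, φ(110) = 40, φ(111) = 72, φ(112) = 48, φ(113) = 112, φ(114) = 36, φ(115) = 88, φ(116) = 56, φ(117) = 72, φ(118) = 58, φ(119) = 96, φ(120) = 32, φ(121) = 110, φ(122) = 60, φ(123) = 80, φ(124) = 60, φ(125) = 100, φ(126) = 36, φ(127) = 126, φ(128) = 64, φ(129) = 84, φ(130) = 48, φ(131) = 130, φ(132) = 40, φ(133) = 108, φ(134) = 66, φ(135) = 72, φ(136) = 64, φ(137) = 136, φ(138) = 44, φ(139) = 138, φ(140) = 48, φ(141) = 92, φ(142) = 70, φ(143) = 120, φ(144) = 48, φ(145) = 112, φ(146) = 72, φ(147) = 84, φ(148) = 72, φ(149) = 148, φ(150) = 40, φ(151) = 150, φ(152) = 72, φ(153) = 96, φ(154) = 60, φ(155) = 120, φ(156) = 48, φ(157) = 156, φ(158) = 78, φ(159) = 104, φ(160) = 64, φ(161) = 132, φ(162) = 54, φ(163) = 162, φ(164) = 80. Summing all 164 values: 8234. (Average order: Σ_{n ≤ x} φ(n) ~ (3/π²) x². For x = 164, (3/π²)·164² ≈ 8175.40.)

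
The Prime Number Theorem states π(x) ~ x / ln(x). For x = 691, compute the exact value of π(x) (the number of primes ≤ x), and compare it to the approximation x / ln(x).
π(691) = 125;  x/ln(x) ≈ 105.69;  relative error ≈ 15.45%.

Directly count primes up to 691: π(691) = 125. The PNT approximation gives 691/ln(691) ≈ 691/6.53814 ≈ 105.69. Relative error (π(x) − x/ln(x)) / π(x) ≈ 15.45%; the approximation is known to undercount slightly (Li(x) is a better estimate).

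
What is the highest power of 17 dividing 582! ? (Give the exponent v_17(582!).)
v_17(582!) = 36

Legendre's formula: v_p(n!) = Σ_{k ≥ 1} ⌊n / p^k⌋. For p = 17, n = 582, the terms are:
  ⌊582/17^1⌋ = ⌊582/17⌋ = 34
  ⌊582/17^2⌋ = ⌊582/289⌋ = 2
(the next term ⌊582/17^3⌋ = 0, terminating the sum). Summing: v_17(582!) = 34 + 2 = 36.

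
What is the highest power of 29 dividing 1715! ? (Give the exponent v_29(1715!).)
v_29(1715!) = 61

Legendre's formula: v_p(n!) = Σ_{k ≥ 1} ⌊n / p^k⌋. For p = 29, n = 1715, the terms are:
  ⌊1715/29^1⌋ = ⌊1715/29⌋ = 59
  ⌊1715/29^2⌋ = ⌊1715/841⌋ = 2
(the next term ⌊1715/29^3⌋ = 0, terminating the sum). Summing: v_29(1715!) = 59 + 2 = 61.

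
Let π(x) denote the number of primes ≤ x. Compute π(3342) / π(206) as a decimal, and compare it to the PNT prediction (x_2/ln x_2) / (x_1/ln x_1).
π(3342)/π(206) = 470/46 ≈ 10.2174;  PNT prediction ≈ 10.6522.

π(206) = 46 and π(3342) = 470, so π(3342)/π(206) ≈ 10.2174. The PNT-predicted ratio is (3342/ln(3342)) / (206/ln(206)) ≈ 10.6522. The two agree to within a few percent, as expected.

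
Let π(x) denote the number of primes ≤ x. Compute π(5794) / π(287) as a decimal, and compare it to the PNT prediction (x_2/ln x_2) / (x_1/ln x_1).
π(5794)/π(287) = 760/61 ≈ 12.4590;  PNT prediction ≈ 13.1864.

π(287) = 61 and π(5794) = 760, so π(5794)/π(287) ≈ 12.4590. The PNT-predicted ratio is (5794/ln(5794)) / (287/ln(287)) ≈ 13.1864. The two agree to within a few percent, as expected.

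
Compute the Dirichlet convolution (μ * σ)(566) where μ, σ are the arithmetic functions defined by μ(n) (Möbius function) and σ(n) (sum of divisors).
(μ * σ)(566) = 566

Divisors of 566: [1, 2, 283, 566]. For each d | 566:
  d = 1: μ(1) · σ(566/1) = 1 · 852 = 852
  d = 2: μ(2) · σ(566/2) = -1 · 284 = -284
  d = 283: μ(283) · σ(566/283) = -1 · 3 = -3
  d = 566: μ(566) · σ(566/566) = 1 · 1 = 1
Summing: (μ * σ)(566) = 852 + -284 + -3 + 1 = 566.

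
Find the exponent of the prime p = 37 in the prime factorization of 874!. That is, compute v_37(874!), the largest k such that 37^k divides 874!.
v_37(874!) = 23

Legendre's formula: v_p(n!) = Σ_{k ≥ 1} ⌊n / p^k⌋. For p = 37, n = 874, the terms are:
  ⌊874/37^1⌋ = ⌊874/37⌋ = 23
(the next term ⌊874/37^2⌋ = 0, terminating the sum). Summing: v_37(874!) = 23 = 23.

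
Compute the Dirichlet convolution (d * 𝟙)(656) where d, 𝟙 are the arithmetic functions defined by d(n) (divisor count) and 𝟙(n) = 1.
(d * 𝟙)(656) = 45

Divisors of 656: [1, 2, 4, 8, 16, 41, 82, 164, 328, 656]. For each d | 656:
  d = 1: d(1) · 𝟙(656/1) = 1 · 1 = 1
  d = 2: d(2) · 𝟙(656/2) = 2 · 1 = 2
  d = 4: d(4) · 𝟙(656/4) = 3 · 1 = 3
  d = 8: d(8) · 𝟙(656/8) = 4 · 1 = 4
  d = 16: d(16) · 𝟙(656/16) = 5 · 1 = 5
  d = 41: d(41) · 𝟙(656/41) = 2 · 1 = 2
  d = 82: d(82) · 𝟙(656/82) = 4 · 1 = 4
  d = 164: d(164) · 𝟙(656/164) = 6 · 1 = 6
  d = 328: d(328) · 𝟙(656/328) = 8 · 1 = 8
  d = 656: d(656) · 𝟙(656/656) = 10 · 1 = 10
Summing: (d * 𝟙)(656) = 1 + 2 + 3 + 4 + 5 + 2 + 4 + 6 + 8 + 10 = 45.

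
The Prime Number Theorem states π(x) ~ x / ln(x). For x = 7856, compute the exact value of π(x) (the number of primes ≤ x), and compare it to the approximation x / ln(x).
π(7856) = 992;  x/ln(x) ≈ 875.90;  relative error ≈ 11.70%.

Directly count primes up to 7856: π(7856) = 992. The PNT approximation gives 7856/ln(7856) ≈ 7856/8.96903 ≈ 875.90. Relative error (π(x) − x/ln(x)) / π(x) ≈ 11.70%; the approximation is known to undercount slightly (Li(x) is a better estimate).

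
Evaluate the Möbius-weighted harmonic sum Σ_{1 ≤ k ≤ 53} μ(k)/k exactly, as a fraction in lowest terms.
Σ μ(k)/k = -214765271462202733/10863052825730014910

Values of μ(k) for 1 ≤ k ≤ 53: μ(1) = 1, μ(2) = -1, μ(3) = -1, μ(5) = -1, μ(6) = 1, μ(7) = -1, μ(10) = 1, μ(11) = -1, μ(13) = -1, μ(14) = 1, μ(15) = 1, μ(17) = -1, μ(19) = -1, μ(21) = 1, μ(22) = 1, μ(23) = -1, μ(26) = 1, μ(29) = -1, μ(30) = -1, μ(31) = -1, μ(33) = 1, μ(34) = 1, μ(35) = 1, μ(37) = -1, μ(38) = 1, μ(39) = 1, μ(41) = -1, μ(42) = -1, μ(43) = -1, μ(46) = 1, μ(47) = -1, μ(51) = 1, μ(53) = -1, with μ = 0 on non-squarefree integers. Summing μ(k)/k for k where μ(k) ≠ 0 gives -214765271462202733/10863052825730014910 ≈ -0.0198. (PNT ⟺ this sum → 0 as n → ∞.)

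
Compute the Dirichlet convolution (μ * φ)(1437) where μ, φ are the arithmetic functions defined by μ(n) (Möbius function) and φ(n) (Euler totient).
(μ * φ)(1437) = 477

Divisors of 1437: [1, 3, 479, 1437]. For each d | 1437:
  d = 1: μ(1) · φ(1437/1) = 1 · 956 = 956
  d = 3: μ(3) · φ(1437/3) = -1 · 478 = -478
  d = 479: μ(479) · φ(1437/479) = -1 · 2 = -2
  d = 1437: μ(1437) · φ(1437/1437) = 1 · 1 = 1
Summing: (μ * φ)(1437) = 956 + -478 + -2 + 1 = 477.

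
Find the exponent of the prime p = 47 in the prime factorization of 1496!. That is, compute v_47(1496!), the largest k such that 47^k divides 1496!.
v_47(1496!) = 31

Legendre's formula: v_p(n!) = Σ_{k ≥ 1} ⌊n / p^k⌋. For p = 47, n = 1496, the terms are:
  ⌊1496/47^1⌋ = ⌊1496/47⌋ = 31
(the next term ⌊1496/47^2⌋ = 0, terminating the sum). Summing: v_47(1496!) = 31 = 31.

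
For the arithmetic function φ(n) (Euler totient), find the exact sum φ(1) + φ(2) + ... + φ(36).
Σ_{n ≤ 36} φ(n) = 396

Compute φ(n) for each 1 ≤ n ≤ 36: φ(1) = 1, φ(2) = 1, φ(3) = 2, φ(4) = 2, φ(5) = 4, φ(6) = 2, φ(7) = 6, φ(8) = 4, φ(9) = 6, φ(10) = 4, φ(11) = 10, φ(12) = 4, φ(13) = 12, φ(14) = 6, φ(15) = 8, φ(16) = 8, φ(17) = 16, φ(18) = 6, φ(19) = 18, φ(20) = 8, φ(21) = 12, φ(22) = 10, φ(23) = 22, φ(24) = 8, φ(25) = 20, φ(26) = 12, φ(27) = 18, φ(28) = 12, φ(29) = 28, φ(30) = 8, φ(31) = 30, φ(32) = 16, φ(33) = 20, φ(34) = 16, φ(35) = 24, φ(36) = 12. Summing all 36 values: 396. (Average order: Σ_{n ≤ x} φ(n) ~ (3/π²) x². For x = 36, (3/π²)·36² ≈ 393.94.)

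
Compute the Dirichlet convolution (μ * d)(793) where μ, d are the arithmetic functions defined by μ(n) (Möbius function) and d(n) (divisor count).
(μ * d)(793) = 1

Divisors of 793: [1, 13, 61, 793]. For each d | 793:
  d = 1: μ(1) · d(793/1) = 1 · 4 = 4
  d = 13: μ(13) · d(793/13) = -1 · 2 = -2
  d = 61: μ(61) · d(793/61) = -1 · 2 = -2
  d = 793: μ(793) · d(793/793) = 1 · 1 = 1
Summing: (μ * d)(793) = 4 + -2 + -2 + 1 = 1.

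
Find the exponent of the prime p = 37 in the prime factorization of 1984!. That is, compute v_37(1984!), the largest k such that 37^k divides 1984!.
v_37(1984!) = 54

Legendre's formula: v_p(n!) = Σ_{k ≥ 1} ⌊n / p^k⌋. For p = 37, n = 1984, the terms are:
  ⌊1984/37^1⌋ = ⌊1984/37⌋ = 53
  ⌊1984/37^2⌋ = ⌊1984/1369⌋ = 1
(the next term ⌊1984/37^3⌋ = 0, terminating the sum). Summing: v_37(1984!) = 53 + 1 = 54.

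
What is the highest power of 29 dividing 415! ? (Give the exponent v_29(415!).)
v_29(415!) = 14

Legendre's formula: v_p(n!) = Σ_{k ≥ 1} ⌊n / p^k⌋. For p = 29, n = 415, the terms are:
  ⌊415/29^1⌋ = ⌊415/29⌋ = 14
(the next term ⌊415/29^2⌋ = 0, terminating the sum). Summing: v_29(415!) = 14 = 14.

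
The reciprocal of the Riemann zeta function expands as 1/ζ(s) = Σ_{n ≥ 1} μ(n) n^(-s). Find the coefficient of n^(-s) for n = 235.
μ(235) = 1

Factor n = 235 = 5 · 47. μ(n) = 0 if any exponent ≥ 2 (not squarefree); otherwise μ(n) = (−1)^{ω(n)} where ω(n) is the number of distinct prime factors. Applying: μ(235) = 1.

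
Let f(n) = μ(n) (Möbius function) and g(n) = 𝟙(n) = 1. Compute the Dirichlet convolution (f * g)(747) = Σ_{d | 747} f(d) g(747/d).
(μ * 𝟙)(747) = 0

Divisors of 747: [1, 3, 9, 83, 249, 747]. For each d | 747:
  d = 1: μ(1) · 𝟙(747/1) = 1 · 1 = 1
  d = 3: μ(3) · 𝟙(747/3) = -1 · 1 = -1
  d = 9: μ(9) · 𝟙(747/9) = 0 · 1 = 0
  d = 83: μ(83) · 𝟙(747/83) = -1 · 1 = -1
  d = 249: μ(249) · 𝟙(747/249) = 1 · 1 = 1
  d = 747: μ(747) · 𝟙(747/747) = 0 · 1 = 0
Summing: (μ * 𝟙)(747) = 1 + -1 + 0 + -1 + 1 + 0 = 0.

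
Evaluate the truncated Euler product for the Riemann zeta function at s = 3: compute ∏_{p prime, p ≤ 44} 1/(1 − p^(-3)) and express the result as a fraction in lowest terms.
∏ = 11622300127850926153432227486340003/9669167824002218213355442162630656

The primes p ≤ 44 are [2, 3, 5, 7, 11, 13, 17, 19, 23, 29, 31, 37, 41, 43]. For each prime, (1 − 1/p^3)^(-1) = p^3 / (p^3 − 1). The product is (1 − 1/2^3)^(-1), (1 − 1/3^3)^(-1), (1 − 1/5^3)^(-1), (1 − 1/7^3)^(-1), (1 − 1/11^3)^(-1), (1 − 1/13^3)^(-1), (1 − 1/17^3)^(-1), (1 − 1/19^3)^(-1), (1 − 1/23^3)^(-1), (1 − 1/29^3)^(-1), (1 − 1/31^3)^(-1), (1 − 1/37^3)^(-1), (1 − 1/41^3)^(-1), (1 − 1/43^3)^(-1) = ∏ p^3 / (p^3 − 1) = 11622300127850926153432227486340003/9669167824002218213355442162630656.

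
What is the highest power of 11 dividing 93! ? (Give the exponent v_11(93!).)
v_11(93!) = 8

Legendre's formula: v_p(n!) = Σ_{k ≥ 1} ⌊n / p^k⌋. For p = 11, n = 93, the terms are:
  ⌊93/11^1⌋ = ⌊93/11⌋ = 8
(the next term ⌊93/11^2⌋ = 0, terminating the sum). Summing: v_11(93!) = 8 = 8.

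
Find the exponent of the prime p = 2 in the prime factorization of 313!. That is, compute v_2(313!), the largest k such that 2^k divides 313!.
v_2(313!) = 308

Legendre's formula: v_p(n!) = Σ_{k ≥ 1} ⌊n / p^k⌋. For p = 2, n = 313, the terms are:
  ⌊313/2^1⌋ = ⌊313/2⌋ = 156
  ⌊313/2^2⌋ = ⌊313/4⌋ = 78
  ⌊313/2^3⌋ = ⌊313/8⌋ = 39
  ⌊313/2^4⌋ = ⌊313/16⌋ = 19
  ⌊313/2^5⌋ = ⌊313/32⌋ = 9
  ⌊313/2^6⌋ = ⌊313/64⌋ = 4
  ⌊313/2^7⌋ = ⌊313/128⌋ = 2
  ⌊313/2^8⌋ = ⌊313/256⌋ = 1
(the next term ⌊313/2^9⌋ = 0, terminating the sum). Summing: v_2(313!) = 156 + 78 + 39 + 19 + 9 + 4 + 2 + 1 = 308.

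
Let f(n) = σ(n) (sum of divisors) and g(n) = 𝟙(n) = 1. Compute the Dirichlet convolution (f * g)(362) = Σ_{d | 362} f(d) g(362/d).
(σ * 𝟙)(362) = 732

Divisors of 362: [1, 2, 181, 362]. For each d | 362:
  d = 1: σ(1) · 𝟙(362/1) = 1 · 1 = 1
  d = 2: σ(2) · 𝟙(362/2) = 3 · 1 = 3
  d = 181: σ(181) · 𝟙(362/181) = 182 · 1 = 182
  d = 362: σ(362) · 𝟙(362/362) = 546 · 1 = 546
Summing: (σ * 𝟙)(362) = 1 + 3 + 182 + 546 = 732.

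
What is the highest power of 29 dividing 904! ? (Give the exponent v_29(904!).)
v_29(904!) = 32

Legendre's formula: v_p(n!) = Σ_{k ≥ 1} ⌊n / p^k⌋. For p = 29, n = 904, the terms are:
  ⌊904/29^1⌋ = ⌊904/29⌋ = 31
  ⌊904/29^2⌋ = ⌊904/841⌋ = 1
(the next term ⌊904/29^3⌋ = 0, terminating the sum). Summing: v_29(904!) = 31 + 1 = 32.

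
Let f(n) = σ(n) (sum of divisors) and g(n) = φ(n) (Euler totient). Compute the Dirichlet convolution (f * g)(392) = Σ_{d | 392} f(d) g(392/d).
(σ * φ)(392) = 4704

Divisors of 392: [1, 2, 4, 7, 8, 14, 28, 49, 56, 98, 196, 392]. For each d | 392:
  d = 1: σ(1) · φ(392/1) = 1 · 168 = 168
  d = 2: σ(2) · φ(392/2) = 3 · 84 = 252
  d = 4: σ(4) · φ(392/4) = 7 · 42 = 294
  d = 7: σ(7) · φ(392/7) = 8 · 24 = 192
  d = 8: σ(8) · φ(392/8) = 15 · 42 = 630
  d = 14: σ(14) · φ(392/14) = 24 · 12 = 288
  d = 28: σ(28) · φ(392/28) = 56 · 6 = 336
  d = 49: σ(49) · φ(392/49) = 57 · 4 = 228
  d = 56: σ(56) · φ(392/56) = 120 · 6 = 720
  d = 98: σ(98) · φ(392/98) = 171 · 2 = 342
  d = 196: σ(196) · φ(392/196) = 399 · 1 = 399
  d = 392: σ(392) · φ(392/392) = 855 · 1 = 855
Summing: (σ * φ)(392) = 168 + 252 + 294 + 192 + 630 + 288 + 336 + 228 + 720 + 342 + 399 + 855 = 4704.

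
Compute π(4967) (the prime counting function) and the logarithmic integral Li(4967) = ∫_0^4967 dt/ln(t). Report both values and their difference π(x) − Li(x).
π(4967) = 664;  Li(4967) ≈ 680.40;  π(x) − Li(x) ≈ -16.40.

Direct count of primes ≤ 4967 gives π(4967) = 664. Numerical evaluation of the logarithmic integral gives Li(4967) ≈ 680.40. The difference π(x) − Li(x) ≈ -16.40 is typically negative for small/moderate x (Li(x) overestimates), though Littlewood's theorem shows this sign changes infinitely often.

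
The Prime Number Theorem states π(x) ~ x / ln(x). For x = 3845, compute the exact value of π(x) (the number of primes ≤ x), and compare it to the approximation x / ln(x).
π(3845) = 532;  x/ln(x) ≈ 465.80;  relative error ≈ 12.44%.

Directly count primes up to 3845: π(3845) = 532. The PNT approximation gives 3845/ln(3845) ≈ 3845/8.25453 ≈ 465.80. Relative error (π(x) − x/ln(x)) / π(x) ≈ 12.44%; the approximation is known to undercount slightly (Li(x) is a better estimate).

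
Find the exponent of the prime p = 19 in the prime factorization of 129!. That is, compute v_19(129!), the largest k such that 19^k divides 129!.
v_19(129!) = 6

Legendre's formula: v_p(n!) = Σ_{k ≥ 1} ⌊n / p^k⌋. For p = 19, n = 129, the terms are:
  ⌊129/19^1⌋ = ⌊129/19⌋ = 6
(the next term ⌊129/19^2⌋ = 0, terminating the sum). Summing: v_19(129!) = 6 = 6.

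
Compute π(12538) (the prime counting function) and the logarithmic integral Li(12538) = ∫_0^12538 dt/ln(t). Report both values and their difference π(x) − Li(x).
π(12538) = 1496;  Li(12538) ≈ 1518.24;  π(x) − Li(x) ≈ -22.24.

Direct count of primes ≤ 12538 gives π(12538) = 1496. Numerical evaluation of the logarithmic integral gives Li(12538) ≈ 1518.24. The difference π(x) − Li(x) ≈ -22.24 is typically negative for small/moderate x (Li(x) overestimates), though Littlewood's theorem shows this sign changes infinitely often.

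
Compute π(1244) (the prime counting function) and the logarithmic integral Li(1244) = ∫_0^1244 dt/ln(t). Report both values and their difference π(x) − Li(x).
π(1244) = 203;  Li(1244) ≈ 212.37;  π(x) − Li(x) ≈ -9.37.

Direct count of primes ≤ 1244 gives π(1244) = 203. Numerical evaluation of the logarithmic integral gives Li(1244) ≈ 212.37. The difference π(x) − Li(x) ≈ -9.37 is typically negative for small/moderate x (Li(x) overestimates), though Littlewood's theorem shows this sign changes infinitely often.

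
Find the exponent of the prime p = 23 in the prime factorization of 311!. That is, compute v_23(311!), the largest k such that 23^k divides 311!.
v_23(311!) = 13

Legendre's formula: v_p(n!) = Σ_{k ≥ 1} ⌊n / p^k⌋. For p = 23, n = 311, the terms are:
  ⌊311/23^1⌋ = ⌊311/23⌋ = 13
(the next term ⌊311/23^2⌋ = 0, terminating the sum). Summing: v_23(311!) = 13 = 13.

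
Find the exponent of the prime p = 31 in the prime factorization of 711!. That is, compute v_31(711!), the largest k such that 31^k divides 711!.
v_31(711!) = 22

Legendre's formula: v_p(n!) = Σ_{k ≥ 1} ⌊n / p^k⌋. For p = 31, n = 711, the terms are:
  ⌊711/31^1⌋ = ⌊711/31⌋ = 22
(the next term ⌊711/31^2⌋ = 0, terminating the sum). Summing: v_31(711!) = 22 = 22.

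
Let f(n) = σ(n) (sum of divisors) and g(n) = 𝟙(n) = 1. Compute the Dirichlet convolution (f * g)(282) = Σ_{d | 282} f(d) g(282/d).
(σ * 𝟙)(282) = 980

Divisors of 282: [1, 2, 3, 6, 47, 94, 141, 282]. For each d | 282:
  d = 1: σ(1) · 𝟙(282/1) = 1 · 1 = 1
  d = 2: σ(2) · 𝟙(282/2) = 3 · 1 = 3
  d = 3: σ(3) · 𝟙(282/3) = 4 · 1 = 4
  d = 6: σ(6) · 𝟙(282/6) = 12 · 1 = 12
  d = 47: σ(47) · 𝟙(282/47) = 48 · 1 = 48
  d = 94: σ(94) · 𝟙(282/94) = 144 · 1 = 144
  d = 141: σ(141) · 𝟙(282/141) = 192 · 1 = 192
  d = 282: σ(282) · 𝟙(282/282) = 576 · 1 = 576
Summing: (σ * 𝟙)(282) = 1 + 3 + 4 + 12 + 48 + 144 + 192 + 576 = 980.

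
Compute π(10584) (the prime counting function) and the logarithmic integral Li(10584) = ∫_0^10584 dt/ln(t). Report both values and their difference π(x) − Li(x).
π(10584) = 1290;  Li(10584) ≈ 1309.35;  π(x) − Li(x) ≈ -19.35.

Direct count of primes ≤ 10584 gives π(10584) = 1290. Numerical evaluation of the logarithmic integral gives Li(10584) ≈ 1309.35. The difference π(x) − Li(x) ≈ -19.35 is typically negative for small/moderate x (Li(x) overestimates), though Littlewood's theorem shows this sign changes infinitely often.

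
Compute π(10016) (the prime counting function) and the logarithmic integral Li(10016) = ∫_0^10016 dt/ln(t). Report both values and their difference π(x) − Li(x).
π(10016) = 1231;  Li(10016) ≈ 1247.87;  π(x) − Li(x) ≈ -16.87.

Direct count of primes ≤ 10016 gives π(10016) = 1231. Numerical evaluation of the logarithmic integral gives Li(10016) ≈ 1247.87. The difference π(x) − Li(x) ≈ -16.87 is typically negative for small/moderate x (Li(x) overestimates), though Littlewood's theorem shows this sign changes infinitely often.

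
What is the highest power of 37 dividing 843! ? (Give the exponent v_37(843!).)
v_37(843!) = 22

Legendre's formula: v_p(n!) = Σ_{k ≥ 1} ⌊n / p^k⌋. For p = 37, n = 843, the terms are:
  ⌊843/37^1⌋ = ⌊843/37⌋ = 22
(the next term ⌊843/37^2⌋ = 0, terminating the sum). Summing: v_37(843!) = 22 = 22.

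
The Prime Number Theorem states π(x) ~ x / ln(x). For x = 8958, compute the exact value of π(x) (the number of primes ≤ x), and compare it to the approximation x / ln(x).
π(8958) = 1113;  x/ln(x) ≈ 984.36;  relative error ≈ 11.56%.

Directly count primes up to 8958: π(8958) = 1113. The PNT approximation gives 8958/ln(8958) ≈ 8958/9.10030 ≈ 984.36. Relative error (π(x) − x/ln(x)) / π(x) ≈ 11.56%; the approximation is known to undercount slightly (Li(x) is a better estimate).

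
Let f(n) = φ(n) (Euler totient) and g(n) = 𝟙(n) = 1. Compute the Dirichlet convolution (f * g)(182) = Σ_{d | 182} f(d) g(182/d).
(φ * 𝟙)(182) = 182

Divisors of 182: [1, 2, 7, 13, 14, 26, 91, 182]. For each d | 182:
  d = 1: φ(1) · 𝟙(182/1) = 1 · 1 = 1
  d = 2: φ(2) · 𝟙(182/2) = 1 · 1 = 1
  d = 7: φ(7) · 𝟙(182/7) = 6 · 1 = 6
  d = 13: φ(13) · 𝟙(182/13) = 12 · 1 = 12
  d = 14: φ(14) · 𝟙(182/14) = 6 · 1 = 6
  d = 26: φ(26) · 𝟙(182/26) = 12 · 1 = 12
  d = 91: φ(91) · 𝟙(182/91) = 72 · 1 = 72
  d = 182: φ(182) · 𝟙(182/182) = 72 · 1 = 72
Summing: (φ * 𝟙)(182) = 1 + 1 + 6 + 12 + 6 + 12 + 72 + 72 = 182.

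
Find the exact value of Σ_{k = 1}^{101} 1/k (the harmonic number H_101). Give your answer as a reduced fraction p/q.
H_101 = 1463919079240743966268954674710929768361083/281670315928038407744716588098661706369472

Direct summation: H_101 = 1 + 1/2 + ... + 1/101. The least common denominator is lcm(1, ..., 101) = 7041757898200960193617914702466542659236800; over this denominator the numerator is 7041757898200960193617914702466542659236800 + 3520878949100480096808957351233271329618400 + 2347252632733653397872638234155514219745600 + 1760439474550240048404478675616635664809200 + 1408351579640192038723582940493308531847360 + 1173626316366826698936319117077757109872800 + 1005965414028708599088273528923791808462400 + 880219737275120024202239337808317832404600 + 782417544244551132624212744718504739915200 + 704175789820096019361791470246654265923680 + 640159808927360017601628609315140241748800 + 586813158183413349468159558538878554936400 + 541673684476996937970608823266657127633600 + 502982707014354299544136764461895904231200 + 469450526546730679574527646831102843949120 + 440109868637560012101119668904158916202300 + 414221052835350599624583217792149568190400 + 391208772122275566312106372359252369957600 + 370618836747418957558837615919291718907200 + 352087894910048009680895735123327132961840 + 335321804676236199696091176307930602820800 + 320079904463680008800814304657570120874400 + 306163386878302617113822378368110550401600 + 293406579091706674734079779269439277468200 + 281670315928038407744716588098661706369472 + 270836842238498468985304411633328563816800 + 260805848081517044208070914906168246638400 + 251491353507177149772068382230947952115600 + 242819237868998627366134989740225608939200 + 234725263273365339787263823415551421974560 + 227153480587127748181223054918275569652800 + 220054934318780006050559834452079458101150 + 213386602975786672533876203105046747249600 + 207110526417675299812291608896074784095200 + 201193082805741719817654705784758361692480 + 195604386061137783156053186179626184978800 + 190317781032458383611294991958555207006400 + 185309418373709478779418807959645859453600 + 180557894825665645990202941088885709211200 + 176043947455024004840447867561663566480920 + 171750192639047809600436943962598601444800 + 167660902338118099848045588153965301410400 + 163761811586068841712044527964338201377600 + 160039952231840004400407152328785060437200 + 156483508848910226524842548943700947983040 + 153081693439151308556911189184055275200800 + 149824636131935323268466270265245588494400 + 146703289545853337367039889634719638734100 + 143709344861244085584039075560541686923200 + 140835157964019203872358294049330853184736 + 138073684278450199874861072597383189396800 + 135418421119249234492652205816664281908400 + 132863356569829437615432352876727219985600 + 130402924040758522104035457453084123319200 + 128031961785472003520325721863028048349760 + 125745676753588574886034191115473976057800 + 123539612249139652519612538639763906302400 + 121409618934499313683067494870112804469600 + 119351828783067121925727367838415977275200 + 117362631636682669893631911707775710987280 + 115438654068868199895375650860107256708800 + 113576740293563874090611527459137784826400 + 111773934892078733232030392102643534273600 + 110027467159390003025279917226039729050575 + 108334736895399387594121764653331425526720 + 106693301487893336266938101552523373624800 + 105100864152253137218177831380097651630400 + 103555263208837649906145804448037392047600 + 102054462292767539037940792789370183467200 + 100596541402870859908827352892379180846240 + 99179688707055777374900207076993558580800 + 97802193030568891578026593089813092489400 + 96462436961656988953670064417349899441600 + 95158890516229191805647495979277603503200 + 93890105309346135914905529366220568789824 + 92654709186854739389709403979822929726800 + 91451401275337145371661229902162891678400 + 90278947412832822995101470544442854605600 + 89136175926594432830606515221095476699200 + 88021973727512002420223933780831783240460 + 86935282693839014736023638302056082212800 + 85875096319523904800218471981299300722400 + 84840456604830845706239936174295694689600 + 83830451169059049924022794076982650705200 + 82844210567070119924916643558429913638080 + 81880905793034420856022263982169100688800 + 80939745956332875788711663246741869646400 + 80019976115920002200203576164392530218600 + 79120875260684945995706906769286996171200 + 78241754424455113262421274471850473991520 + 77381954925285276852944117609522446804800 + 76540846719575654278455594592027637600400 + 75717826862375916060407684972758523217600 + 74912318065967661634233135132622794247200 + 74123767349483791511767523183858343781440 + 73351644772926668683519944817359819367050 + 72595442249494434985751697963572604734400 + 71854672430622042792019537780270843461600 + 71128867658595557511292067701682249083200 + 70417578982009601936179147024665426592368 + 69720375229712477164533808935312303556800 = 36597976981018599156723866867773244209027075, so H_101 = 36597976981018599156723866867773244209027075/7041757898200960193617914702466542659236800; reducing by gcd(36597976981018599156723866867773244209027075, 7041757898200960193617914702466542659236800) = 25 gives 1463919079240743966268954674710929768361083/281670315928038407744716588098661706369472 ≈ 5.19728. (The PNT-adjacent estimate ln(101) + γ ≈ 5.19234 matches within O(1/n).)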